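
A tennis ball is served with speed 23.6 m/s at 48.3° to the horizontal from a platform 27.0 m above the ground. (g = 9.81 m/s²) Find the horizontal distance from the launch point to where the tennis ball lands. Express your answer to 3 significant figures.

Components: v_x = 23.6 cos 48.3° = 15.70 m/s, v_y = 23.6 sin 48.3° = 17.62 m/s.
Vertical: 0 = 27.0 + 17.62 t − ½(9.81) t² ⇒ 4.905 t² − 17.62 t − 27.0 = 0.
t = [17.62 + √(310.5 + 529.7)] / 9.810 = 4.751 s.
Horizontal: R = v_x · t = 15.70 × 4.751 = 74.6 m.

74.6 m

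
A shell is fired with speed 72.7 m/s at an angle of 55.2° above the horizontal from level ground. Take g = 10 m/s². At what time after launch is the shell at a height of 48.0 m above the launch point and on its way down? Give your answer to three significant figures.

v_y0 = 72.7 sin 55.2° = 59.70 m/s.
Set y = v_y0 t − ½ g t² = 48.0: 5.000 t² − 59.70 t + 48.0 = 0.
t = [59.70 ± √(3564 − 960.0)] / 10 = (59.70 ± 51.03) / 10, giving t = 0.867 s or t = 11.1 s.
On the way down corresponds to the larger root: t = 11.1 s.

11.1 s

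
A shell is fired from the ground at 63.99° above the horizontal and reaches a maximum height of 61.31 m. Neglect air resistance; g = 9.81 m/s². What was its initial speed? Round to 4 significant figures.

At maximum height v_y = 0, so (v₀ sin θ)² = 2 g H.
v₀ sin 63.99° = √(2 × 9.81 × 61.31) = 34.683 m/s.
v₀ = 34.683 / sin 63.99° = 34.683 / 0.8987 = 38.59 m/s.

38.59 m/s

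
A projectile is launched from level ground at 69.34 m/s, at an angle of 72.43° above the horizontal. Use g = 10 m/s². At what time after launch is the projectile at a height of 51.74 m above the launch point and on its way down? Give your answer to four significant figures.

v_y0 = 69.34 sin 72.43° = 66.105 m/s.
Set y = v_y0 t − ½ g t² = 51.74: 5.000 t² − 66.105 t + 51.74 = 0.
t = [66.105 ± √(4369.9 − 1034.8)] / 10 = (66.105 ± 57.750) / 10, giving t = 0.8355 s or t = 12.39 s.
On the way down corresponds to the larger root: t = 12.39 s.

12.39 s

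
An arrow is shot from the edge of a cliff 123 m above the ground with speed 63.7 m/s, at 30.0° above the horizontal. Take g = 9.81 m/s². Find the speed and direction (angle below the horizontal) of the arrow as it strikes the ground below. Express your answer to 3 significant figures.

80.4 m/s at 46.7° below the horizontal

v_x = 63.7 cos 30.0° = 55.17 m/s (constant).
|v_y| at impact = √((31.85)² + 2×9.81×123) = 58.55 m/s.
Speed = √(55.17² + 58.55²) = 80.4 m/s; angle = arctan(58.55/55.17) = 46.7° below horizontal.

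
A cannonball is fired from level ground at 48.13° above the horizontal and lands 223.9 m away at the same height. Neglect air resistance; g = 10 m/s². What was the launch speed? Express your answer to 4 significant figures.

On level ground, R = v₀² sin(2θ) / g, so v₀ = √(R g / sin 2θ).
sin(2 × 48.13°) = 0.9940.
v₀ = √(223.9 × 10 / 0.9940) = √2252.5 = 47.46 m/s.

47.46 m/s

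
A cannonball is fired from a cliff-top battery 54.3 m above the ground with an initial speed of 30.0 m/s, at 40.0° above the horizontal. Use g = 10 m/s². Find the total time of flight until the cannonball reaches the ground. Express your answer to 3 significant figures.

5.75 s

Vertical component: v_y = 30.0 sin 40.0° = 19.28 m/s.
Taking up as positive with launch at y = 54.3 m, landing at y = 0: 0 = 54.3 + 19.28 t − ½(10) t².
Solving 5.000 t² − 19.28 t − 54.3 = 0 gives t = [19.28 + √(19.28² + 4·5.000·54.3)] / 10.00 = 5.75 s.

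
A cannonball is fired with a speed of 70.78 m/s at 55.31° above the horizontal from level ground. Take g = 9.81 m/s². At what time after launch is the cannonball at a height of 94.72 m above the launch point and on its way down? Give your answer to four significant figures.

v_y0 = 70.78 sin 55.31° = 58.198 m/s.
Set y = v_y0 t − ½ g t² = 94.72: 4.905 t² − 58.198 t + 94.72 = 0.
t = [58.198 ± √(3387.0 − 1858.4)] / 9.81 = (58.198 ± 39.097) / 9.81, giving t = 1.947 s or t = 9.918 s.
On the way down corresponds to the larger root: t = 9.918 s.

9.918 s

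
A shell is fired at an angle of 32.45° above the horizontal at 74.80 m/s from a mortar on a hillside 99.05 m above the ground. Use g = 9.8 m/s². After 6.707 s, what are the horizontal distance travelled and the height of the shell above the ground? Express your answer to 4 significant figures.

v_x = 74.80 cos 32.45° = 63.121 m/s; v_y0 = 74.80 sin 32.45° = 40.135 m/s.
x = v_x t = 63.121 × 6.707 = 423.4 m.
y = 99.05 + v_y0 t − ½ g t² = 147.8 m.

x = 423.4 m, y = 147.8 m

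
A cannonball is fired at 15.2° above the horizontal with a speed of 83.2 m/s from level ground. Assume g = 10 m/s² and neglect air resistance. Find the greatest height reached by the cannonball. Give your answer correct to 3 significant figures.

Vertical component of launch velocity: v_y = 83.2 sin 15.2° = 21.81 m/s.
At the highest point the vertical velocity is zero, so v_y² = 2 g h_max.
h_max = (21.81)² / (2 × 10) = 475.7 / 20.00 = 23.8 m.

23.8 m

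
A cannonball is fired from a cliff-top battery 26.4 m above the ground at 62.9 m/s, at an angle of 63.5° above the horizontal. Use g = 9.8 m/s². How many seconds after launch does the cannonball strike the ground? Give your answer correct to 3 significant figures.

11.9 s

Vertical component: v_y = 62.9 sin 63.5° = 56.29 m/s.
Taking up as positive with launch at y = 26.4 m, landing at y = 0: 0 = 26.4 + 56.29 t − ½(9.8) t².
Solving 4.900 t² − 56.29 t − 26.4 = 0 gives t = [56.29 + √(56.29² + 4·4.900·26.4)] / 9.800 = 11.9 s.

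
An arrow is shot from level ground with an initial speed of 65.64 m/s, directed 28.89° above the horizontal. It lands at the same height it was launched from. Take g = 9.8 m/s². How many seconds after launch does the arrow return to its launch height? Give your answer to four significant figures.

Vertical component: v_y = 65.64 sin 28.89° = 31.713 m/s.
For a projectile landing at launch height, time of flight is t = 2 v_y / g = 2 × 31.713 / 9.8 = 6.472 s.

6.472 s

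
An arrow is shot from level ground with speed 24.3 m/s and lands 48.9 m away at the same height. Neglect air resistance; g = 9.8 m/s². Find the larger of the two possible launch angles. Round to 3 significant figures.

Level-ground range: R = v₀² sin(2θ)/g ⇒ sin 2θ = R g / v₀² = 48.9×9.8/24.3² = 0.8116.
2θ = arcsin(0.8116) = 54.25° or 180° − 54.25° = 125.75°.
So θ = 27.1° or θ = 62.9°.

62.9°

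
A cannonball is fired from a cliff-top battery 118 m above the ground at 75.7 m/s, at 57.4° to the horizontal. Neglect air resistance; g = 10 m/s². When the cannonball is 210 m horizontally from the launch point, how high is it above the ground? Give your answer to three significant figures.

v_x = 75.7 cos 57.4° = 40.78 m/s, v_y0 = 75.7 sin 57.4° = 63.77 m/s.
Time to reach x = 210 m: t = x / v_x = 210 / 40.78 = 5.150 s.
y = 118 + v_y0 t − ½ g t² = 118 + 63.77×5.150 − 5.000×5.150² = 314 m.

314 m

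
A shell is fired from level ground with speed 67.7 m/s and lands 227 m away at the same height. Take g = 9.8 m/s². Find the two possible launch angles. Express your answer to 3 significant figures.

Level-ground range: R = v₀² sin(2θ)/g ⇒ sin 2θ = R g / v₀² = 227×9.8/67.7² = 0.4854.
2θ = arcsin(0.4854) = 29.04° or 180° − 29.04° = 150.96°.
So θ = 14.5° or θ = 75.5°.

14.5° and 75.5°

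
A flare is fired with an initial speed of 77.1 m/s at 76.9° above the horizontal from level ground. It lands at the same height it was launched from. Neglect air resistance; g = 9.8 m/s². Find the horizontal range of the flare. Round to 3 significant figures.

268 m

For level ground, R = v₀² sin(2θ) / g.
sin(2 × 76.9°) = sin 153.8° = 0.4415.
R = (77.1)² × 0.4415 / 9.8 = 268 m.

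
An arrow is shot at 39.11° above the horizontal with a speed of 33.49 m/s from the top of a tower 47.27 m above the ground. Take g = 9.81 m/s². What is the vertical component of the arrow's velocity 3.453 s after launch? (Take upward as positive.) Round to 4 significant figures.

Initial vertical component: v_y0 = 33.49 sin 39.11° = 21.126 m/s.
v_y(t) = v_y0 − g t = 21.126 − 9.81 × 3.453 = -12.75 m/s.

-12.75 m/s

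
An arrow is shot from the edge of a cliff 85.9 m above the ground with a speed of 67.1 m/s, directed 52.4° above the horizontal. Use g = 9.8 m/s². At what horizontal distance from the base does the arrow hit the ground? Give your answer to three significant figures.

Components: v_x = 67.1 cos 52.4° = 40.94 m/s, v_y = 67.1 sin 52.4° = 53.16 m/s.
Vertical: 0 = 85.9 + 53.16 t − ½(9.8) t² ⇒ 4.900 t² − 53.16 t − 85.9 = 0.
t = [53.16 + √(2826 + 1684)] / 9.800 = 12.28 s.
Horizontal: R = v_x · t = 40.94 × 12.28 = 503 m.

503 m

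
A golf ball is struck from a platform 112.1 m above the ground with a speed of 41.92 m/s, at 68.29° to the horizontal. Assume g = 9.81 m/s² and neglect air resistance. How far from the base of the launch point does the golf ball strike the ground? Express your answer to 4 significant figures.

Components: v_x = 41.92 cos 68.29° = 15.507 m/s, v_y = 41.92 sin 68.29° = 38.947 m/s.
Vertical: 0 = 112.1 + 38.947 t − ½(9.81) t² ⇒ 4.905 t² − 38.947 t − 112.1 = 0.
t = [38.947 + √(1516.9 + 2199.4)] / 9.810 = 10.184 s.
Horizontal: R = v_x · t = 15.507 × 10.184 = 157.9 m.

157.9 m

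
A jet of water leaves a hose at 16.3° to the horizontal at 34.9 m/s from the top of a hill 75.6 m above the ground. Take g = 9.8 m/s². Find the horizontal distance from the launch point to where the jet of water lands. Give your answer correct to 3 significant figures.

Components: v_x = 34.9 cos 16.3° = 33.50 m/s, v_y = 34.9 sin 16.3° = 9.795 m/s.
Vertical: 0 = 75.6 + 9.795 t − ½(9.8) t² ⇒ 4.900 t² − 9.795 t − 75.6 = 0.
t = [9.795 + √(95.94 + 1482)] / 9.800 = 5.053 s.
Horizontal: R = v_x · t = 33.50 × 5.053 = 169 m.

169 m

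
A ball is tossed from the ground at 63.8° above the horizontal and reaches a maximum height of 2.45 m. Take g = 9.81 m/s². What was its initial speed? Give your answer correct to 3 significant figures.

7.73 m/s

At maximum height v_y = 0, so (v₀ sin θ)² = 2 g H.
v₀ sin 63.8° = √(2 × 9.81 × 2.45) = 6.933 m/s.
v₀ = 6.933 / sin 63.8° = 6.933 / 0.8973 = 7.73 m/s.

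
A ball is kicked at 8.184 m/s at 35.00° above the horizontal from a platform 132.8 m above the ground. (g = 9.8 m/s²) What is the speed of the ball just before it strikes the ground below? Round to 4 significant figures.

51.67 m/s

v_x = 8.184 cos 35.00° = 6.7039 m/s is unchanged throughout.
For the vertical component, v_y² = v_y0² + 2 g h = (4.6941)² + 2×9.8×132.8 = 2624.9, so |v_y| = 51.234 m/s.
Impact speed = √(v_x² + v_y²) = √(44.942 + 2624.9) = 51.67 m/s.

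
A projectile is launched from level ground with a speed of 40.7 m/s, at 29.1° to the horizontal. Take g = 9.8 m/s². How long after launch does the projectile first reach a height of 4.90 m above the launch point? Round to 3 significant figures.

0.265 s

v_y0 = 40.7 sin 29.1° = 19.79 m/s.
Set y = v_y0 t − ½ g t² = 4.90: 4.900 t² − 19.79 t + 4.90 = 0.
t = [19.79 ± √(391.6 − 96.04)] / 9.8 = (19.79 ± 17.19) / 9.8, giving t = 0.265 s or t = 3.77 s.
The projectile is on the way up at the first time, so t = 0.265 s.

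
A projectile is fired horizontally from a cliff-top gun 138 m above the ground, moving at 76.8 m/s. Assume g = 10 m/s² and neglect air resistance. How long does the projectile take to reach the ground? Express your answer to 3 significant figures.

The horizontal speed doesn't affect the fall. With v_y0 = 0, h = ½ g t².
t = √(2 × 138 / 10) = √27.60 = 5.25 s.

5.25 s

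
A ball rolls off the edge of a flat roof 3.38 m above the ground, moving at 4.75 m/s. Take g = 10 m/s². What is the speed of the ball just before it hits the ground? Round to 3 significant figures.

Fall time: t = √(2 × 3.38 / 10) = 0.8222 s.
At impact: v_x = 4.75 m/s (unchanged), v_y = g t = 10 × 0.8222 = 8.222 m/s.
Speed = √(v_x² + v_y²) = √(22.56 + 67.60) = 9.50 m/s.

9.50 m/s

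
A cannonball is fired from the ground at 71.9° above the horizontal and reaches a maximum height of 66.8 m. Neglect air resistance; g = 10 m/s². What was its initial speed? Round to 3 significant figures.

38.5 m/s

At maximum height v_y = 0, so (v₀ sin θ)² = 2 g H.
v₀ sin 71.9° = √(2 × 10 × 66.8) = 36.55 m/s.
v₀ = 36.55 / sin 71.9° = 36.55 / 0.9505 = 38.5 m/s.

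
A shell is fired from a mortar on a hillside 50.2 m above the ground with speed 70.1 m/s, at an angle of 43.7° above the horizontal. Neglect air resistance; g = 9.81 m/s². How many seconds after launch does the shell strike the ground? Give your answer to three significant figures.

Vertical component: v_y = 70.1 sin 43.7° = 48.43 m/s.
Taking up as positive with launch at y = 50.2 m, landing at y = 0: 0 = 50.2 + 48.43 t − ½(9.81) t².
Solving 4.905 t² − 48.43 t − 50.2 = 0 gives t = [48.43 + √(48.43² + 4·4.905·50.2)] / 9.810 = 10.8 s.

10.8 s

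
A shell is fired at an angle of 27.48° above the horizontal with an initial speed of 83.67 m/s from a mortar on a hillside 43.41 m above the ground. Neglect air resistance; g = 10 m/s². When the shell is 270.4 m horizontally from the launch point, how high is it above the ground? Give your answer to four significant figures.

v_x = 83.67 cos 27.48° = 74.230 m/s, v_y0 = 83.67 sin 27.48° = 38.609 m/s.
Time to reach x = 270.4 m: t = x / v_x = 270.4 / 74.230 = 3.6427 s.
y = 43.41 + v_y0 t − ½ g t² = 43.41 + 38.609×3.6427 − 5.000×3.6427² = 117.7 m.

117.7 m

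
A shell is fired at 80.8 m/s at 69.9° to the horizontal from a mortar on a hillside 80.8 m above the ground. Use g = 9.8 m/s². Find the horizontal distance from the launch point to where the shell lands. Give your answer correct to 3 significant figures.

Components: v_x = 80.8 cos 69.9° = 27.77 m/s, v_y = 80.8 sin 69.9° = 75.88 m/s.
Vertical: 0 = 80.8 + 75.88 t − ½(9.8) t² ⇒ 4.900 t² − 75.88 t − 80.8 = 0.
t = [75.88 + √(5758 + 1584)] / 9.800 = 16.49 s.
Horizontal: R = v_x · t = 27.77 × 16.49 = 458 m.

458 m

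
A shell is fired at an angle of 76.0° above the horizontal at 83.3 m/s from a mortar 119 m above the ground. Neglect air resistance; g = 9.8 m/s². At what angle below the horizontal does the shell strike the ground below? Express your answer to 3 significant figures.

v_x = 83.3 cos 76.0° = 20.15 m/s.
At impact |v_y| = √(v_y0² + 2 g h) = √(80.83² + 2×9.8×119) = 94.16 m/s.
Angle below horizontal = arctan(|v_y| / v_x) = arctan(94.16 / 20.15) = 77.9°.

77.9°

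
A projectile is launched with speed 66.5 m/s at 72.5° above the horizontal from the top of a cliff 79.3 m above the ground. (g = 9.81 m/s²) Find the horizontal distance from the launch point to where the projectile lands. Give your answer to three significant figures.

Components: v_x = 66.5 cos 72.5° = 20.00 m/s, v_y = 66.5 sin 72.5° = 63.42 m/s.
Vertical: 0 = 79.3 + 63.42 t − ½(9.81) t² ⇒ 4.905 t² − 63.42 t − 79.3 = 0.
t = [63.42 + √(4022 + 1556)] / 9.810 = 14.08 s.
Horizontal: R = v_x · t = 20.00 × 14.08 = 282 m.

282 m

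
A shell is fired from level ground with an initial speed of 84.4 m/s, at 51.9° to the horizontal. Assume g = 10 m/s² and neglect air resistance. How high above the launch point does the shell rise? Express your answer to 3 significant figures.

221 m

Vertical component of launch velocity: v_y = 84.4 sin 51.9° = 66.42 m/s.
At the highest point the vertical velocity is zero, so v_y² = 2 g h_max.
h_max = (66.42)² / (2 × 10) = 4412 / 20.00 = 221 m.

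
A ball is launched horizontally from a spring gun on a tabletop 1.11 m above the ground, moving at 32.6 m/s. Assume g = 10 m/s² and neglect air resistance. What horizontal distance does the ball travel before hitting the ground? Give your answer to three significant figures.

Initial vertical velocity is zero, so the fall time comes from h = ½ g t²: t = √(2 × 1.11 / 10) = 0.4712 s.
Horizontal motion is uniform at 32.6 m/s, so x = 32.6 × 0.4712 = 15.4 m.

15.4 m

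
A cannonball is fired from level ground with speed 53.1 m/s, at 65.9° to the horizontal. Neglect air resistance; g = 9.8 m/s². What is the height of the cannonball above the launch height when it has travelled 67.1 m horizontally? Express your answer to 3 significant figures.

v_x = 53.1 cos 65.9° = 21.68 m/s, v_y0 = 53.1 sin 65.9° = 48.47 m/s.
Time to reach x = 67.1 m: t = x / v_x = 67.1 / 21.68 = 3.095 s.
y = v_y0 t − ½ g t² = 48.47×3.095 − 4.900×3.095² = 103 m.

103 m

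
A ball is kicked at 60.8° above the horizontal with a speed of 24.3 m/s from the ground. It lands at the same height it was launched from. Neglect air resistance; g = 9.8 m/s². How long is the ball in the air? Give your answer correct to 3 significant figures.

Vertical component: v_y = 24.3 sin 60.8° = 21.21 m/s.
For a projectile landing at launch height, time of flight is t = 2 v_y / g = 2 × 21.21 / 9.8 = 4.33 s.

4.33 s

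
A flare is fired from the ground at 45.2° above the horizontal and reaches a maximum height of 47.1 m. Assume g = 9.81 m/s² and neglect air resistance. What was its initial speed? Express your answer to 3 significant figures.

At maximum height v_y = 0, so (v₀ sin θ)² = 2 g H.
v₀ sin 45.2° = √(2 × 9.81 × 47.1) = 30.40 m/s.
v₀ = 30.40 / sin 45.2° = 30.40 / 0.7096 = 42.8 m/s.

42.8 m/s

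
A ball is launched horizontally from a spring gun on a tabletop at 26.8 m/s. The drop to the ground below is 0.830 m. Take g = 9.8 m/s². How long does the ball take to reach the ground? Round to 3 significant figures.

The horizontal speed doesn't affect the fall. With v_y0 = 0, h = ½ g t².
t = √(2 × 0.830 / 9.8) = √0.1694 = 0.412 s.

0.412 s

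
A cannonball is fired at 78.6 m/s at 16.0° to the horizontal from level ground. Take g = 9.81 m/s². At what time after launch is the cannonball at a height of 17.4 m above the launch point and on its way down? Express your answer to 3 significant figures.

3.36 s

v_y0 = 78.6 sin 16.0° = 21.67 m/s.
Set y = v_y0 t − ½ g t² = 17.4: 4.905 t² − 21.67 t + 17.4 = 0.
t = [21.67 ± √(469.6 − 341.4)] / 9.81 = (21.67 ± 11.32) / 9.81, giving t = 1.06 s or t = 3.36 s.
On the way down corresponds to the larger root: t = 3.36 s.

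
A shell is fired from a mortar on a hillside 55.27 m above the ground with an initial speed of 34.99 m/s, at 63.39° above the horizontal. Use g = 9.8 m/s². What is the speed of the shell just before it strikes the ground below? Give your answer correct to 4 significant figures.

v_x = 34.99 cos 63.39° = 15.673 m/s is unchanged throughout.
For the vertical component, v_y² = v_y0² + 2 g h = (31.284)² + 2×9.8×55.27 = 2062.0, so |v_y| = 45.409 m/s.
Impact speed = √(v_x² + v_y²) = √(245.64 + 2062.0) = 48.04 m/s.

48.04 m/s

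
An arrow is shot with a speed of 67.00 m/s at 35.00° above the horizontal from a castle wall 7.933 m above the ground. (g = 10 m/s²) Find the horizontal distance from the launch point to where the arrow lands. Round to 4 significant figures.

432.9 m

Components: v_x = 67.00 cos 35.00° = 54.883 m/s, v_y = 67.00 sin 35.00° = 38.430 m/s.
Vertical: 0 = 7.933 + 38.430 t − ½(10) t² ⇒ 5.000 t² − 38.430 t − 7.933 = 0.
t = [38.430 + √(1476.9 + 158.66)] / 10.00 = 7.8872 s.
Horizontal: R = v_x · t = 54.883 × 7.8872 = 432.9 m.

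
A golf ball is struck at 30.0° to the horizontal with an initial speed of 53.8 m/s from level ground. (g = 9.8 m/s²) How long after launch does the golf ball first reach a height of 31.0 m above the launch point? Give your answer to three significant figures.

1.65 s

v_y0 = 53.8 sin 30.0° = 26.90 m/s.
Set y = v_y0 t − ½ g t² = 31.0: 4.900 t² − 26.90 t + 31.0 = 0.
t = [26.90 ± √(723.6 − 607.6)] / 9.8 = (26.90 ± 10.77) / 9.8, giving t = 1.65 s or t = 3.84 s.
The golf ball is on the way up at the first time, so t = 1.65 s.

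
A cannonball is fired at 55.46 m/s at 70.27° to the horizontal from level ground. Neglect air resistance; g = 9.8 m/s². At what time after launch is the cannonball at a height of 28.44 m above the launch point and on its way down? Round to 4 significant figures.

10.08 s

v_y0 = 55.46 sin 70.27° = 52.204 m/s.
Set y = v_y0 t − ½ g t² = 28.44: 4.900 t² − 52.204 t + 28.44 = 0.
t = [52.204 ± √(2725.3 − 557.42)] / 9.8 = (52.204 ± 46.560) / 9.8, giving t = 0.5759 s or t = 10.08 s.
On the way down corresponds to the larger root: t = 10.08 s.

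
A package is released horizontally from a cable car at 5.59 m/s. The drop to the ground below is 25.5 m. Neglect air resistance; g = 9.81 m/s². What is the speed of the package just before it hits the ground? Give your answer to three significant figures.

Fall time: t = √(2 × 25.5 / 9.81) = 2.280 s.
At impact: v_x = 5.59 m/s (unchanged), v_y = g t = 9.81 × 2.280 = 22.37 m/s.
Speed = √(v_x² + v_y²) = √(31.25 + 500.4) = 23.1 m/s.

23.1 m/s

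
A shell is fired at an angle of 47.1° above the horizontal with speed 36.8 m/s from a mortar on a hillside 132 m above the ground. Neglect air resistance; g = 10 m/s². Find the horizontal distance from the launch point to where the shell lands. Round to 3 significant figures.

Components: v_x = 36.8 cos 47.1° = 25.05 m/s, v_y = 36.8 sin 47.1° = 26.96 m/s.
Vertical: 0 = 132 + 26.96 t − ½(10) t² ⇒ 5.000 t² − 26.96 t − 132 = 0.
t = [26.96 + √(726.8 + 2640)] / 10.00 = 8.498 s.
Horizontal: R = v_x · t = 25.05 × 8.498 = 213 m.

213 m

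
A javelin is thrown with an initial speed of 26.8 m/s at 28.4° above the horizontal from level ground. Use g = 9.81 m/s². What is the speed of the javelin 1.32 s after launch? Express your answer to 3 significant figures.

23.6 m/s

v_x = 26.8 cos 28.4° = 23.57 m/s (constant).
v_y(t) = 26.8 sin 28.4° − g t = 12.75 − 9.81 × 1.32 = -0.1992 m/s.
Speed = √(v_x² + v_y²) = √(555.5 + 0.03968) = 23.6 m/s.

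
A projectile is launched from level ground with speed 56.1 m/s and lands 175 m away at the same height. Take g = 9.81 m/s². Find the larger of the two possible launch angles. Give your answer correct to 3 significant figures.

73.5°

Level-ground range: R = v₀² sin(2θ)/g ⇒ sin 2θ = R g / v₀² = 175×9.81/56.1² = 0.5455.
2θ = arcsin(0.5455) = 33.06° or 180° − 33.06° = 146.94°.
So θ = 16.5° or θ = 73.5°.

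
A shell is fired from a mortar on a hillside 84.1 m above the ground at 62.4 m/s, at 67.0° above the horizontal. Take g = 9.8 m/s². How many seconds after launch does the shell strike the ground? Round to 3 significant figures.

Vertical component: v_y = 62.4 sin 67.0° = 57.44 m/s.
Taking up as positive with launch at y = 84.1 m, landing at y = 0: 0 = 84.1 + 57.44 t − ½(9.8) t².
Solving 4.900 t² − 57.44 t − 84.1 = 0 gives t = [57.44 + √(57.44² + 4·4.900·84.1)] / 9.800 = 13.0 s.

13.0 s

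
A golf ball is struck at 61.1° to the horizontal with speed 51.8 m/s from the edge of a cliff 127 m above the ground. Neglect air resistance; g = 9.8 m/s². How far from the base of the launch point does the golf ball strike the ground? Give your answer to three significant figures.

Components: v_x = 51.8 cos 61.1° = 25.03 m/s, v_y = 51.8 sin 61.1° = 45.35 m/s.
Vertical: 0 = 127 + 45.35 t − ½(9.8) t² ⇒ 4.900 t² − 45.35 t − 127 = 0.
t = [45.35 + √(2057 + 2489)] / 9.800 = 11.51 s.
Horizontal: R = v_x · t = 25.03 × 11.51 = 288 m.

288 m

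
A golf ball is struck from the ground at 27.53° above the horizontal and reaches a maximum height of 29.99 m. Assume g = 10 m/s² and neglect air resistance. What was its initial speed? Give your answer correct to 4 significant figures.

52.99 m/s

At maximum height v_y = 0, so (v₀ sin θ)² = 2 g H.
v₀ sin 27.53° = √(2 × 10 × 29.99) = 24.491 m/s.
v₀ = 24.491 / sin 27.53° = 24.491 / 0.4622 = 52.99 m/s.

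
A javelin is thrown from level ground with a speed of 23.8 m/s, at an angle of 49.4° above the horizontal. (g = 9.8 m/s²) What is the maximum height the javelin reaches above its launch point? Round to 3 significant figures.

Vertical component of launch velocity: v_y = 23.8 sin 49.4° = 18.07 m/s.
At the highest point the vertical velocity is zero, so v_y² = 2 g h_max.
h_max = (18.07)² / (2 × 9.8) = 326.5 / 19.60 = 16.7 m.

16.7 m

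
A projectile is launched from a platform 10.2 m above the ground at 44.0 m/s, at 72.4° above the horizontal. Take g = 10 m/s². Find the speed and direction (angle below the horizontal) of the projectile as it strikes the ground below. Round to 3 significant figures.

46.3 m/s at 73.3° below the horizontal

v_x = 44.0 cos 72.4° = 13.30 m/s (constant).
|v_y| at impact = √((41.94)² + 2×10×10.2) = 44.31 m/s.
Speed = √(13.30² + 44.31²) = 46.3 m/s; angle = arctan(44.31/13.30) = 73.3° below horizontal.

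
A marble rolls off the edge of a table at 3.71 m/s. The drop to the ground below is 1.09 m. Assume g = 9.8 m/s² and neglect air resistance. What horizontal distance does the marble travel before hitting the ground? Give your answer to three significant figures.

Initial vertical velocity is zero, so the fall time comes from h = ½ g t²: t = √(2 × 1.09 / 9.8) = 0.4716 s.
Horizontal motion is uniform at 3.71 m/s, so x = 3.71 × 0.4716 = 1.75 m.

1.75 m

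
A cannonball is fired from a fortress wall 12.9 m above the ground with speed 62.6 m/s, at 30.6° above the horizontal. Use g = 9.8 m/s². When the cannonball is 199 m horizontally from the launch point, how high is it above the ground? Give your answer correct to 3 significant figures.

v_x = 62.6 cos 30.6° = 53.88 m/s, v_y0 = 62.6 sin 30.6° = 31.87 m/s.
Time to reach x = 199 m: t = x / v_x = 199 / 53.88 = 3.693 s.
y = 12.9 + v_y0 t − ½ g t² = 12.9 + 31.87×3.693 − 4.900×3.693² = 63.8 m.

63.8 m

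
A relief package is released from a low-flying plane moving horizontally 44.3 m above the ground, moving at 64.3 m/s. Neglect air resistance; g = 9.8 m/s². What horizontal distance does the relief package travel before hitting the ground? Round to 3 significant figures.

193 m

Initial vertical velocity is zero, so the fall time comes from h = ½ g t²: t = √(2 × 44.3 / 9.8) = 3.007 s.
Horizontal motion is uniform at 64.3 m/s, so x = 64.3 × 3.007 = 193 m.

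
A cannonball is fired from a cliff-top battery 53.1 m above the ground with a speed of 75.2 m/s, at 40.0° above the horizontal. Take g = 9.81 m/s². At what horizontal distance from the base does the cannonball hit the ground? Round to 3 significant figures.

625 m

Components: v_x = 75.2 cos 40.0° = 57.61 m/s, v_y = 75.2 sin 40.0° = 48.34 m/s.
Vertical: 0 = 53.1 + 48.34 t − ½(9.81) t² ⇒ 4.905 t² − 48.34 t − 53.1 = 0.
t = [48.34 + √(2337 + 1042)] / 9.810 = 10.85 s.
Horizontal: R = v_x · t = 57.61 × 10.85 = 625 m.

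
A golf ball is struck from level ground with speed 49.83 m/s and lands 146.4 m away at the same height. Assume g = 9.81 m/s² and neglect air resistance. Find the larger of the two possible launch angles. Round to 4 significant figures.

72.33°

Level-ground range: R = v₀² sin(2θ)/g ⇒ sin 2θ = R g / v₀² = 146.4×9.81/49.83² = 0.5784.
2θ = arcsin(0.5784) = 35.338° or 180° − 35.338° = 144.662°.
So θ = 17.67° or θ = 72.33°.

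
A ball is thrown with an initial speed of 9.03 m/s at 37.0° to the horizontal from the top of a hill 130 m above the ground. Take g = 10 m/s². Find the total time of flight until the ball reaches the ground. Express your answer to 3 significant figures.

5.67 s

Vertical component: v_y = 9.03 sin 37.0° = 5.434 m/s.
Taking up as positive with launch at y = 130 m, landing at y = 0: 0 = 130 + 5.434 t − ½(10) t².
Solving 5.000 t² − 5.434 t − 130 = 0 gives t = [5.434 + √(5.434² + 4·5.000·130)] / 10.00 = 5.67 s.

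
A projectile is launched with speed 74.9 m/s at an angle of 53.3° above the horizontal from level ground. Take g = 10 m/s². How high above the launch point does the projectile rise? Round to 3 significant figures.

180 m

Vertical component of launch velocity: v_y = 74.9 sin 53.3° = 60.05 m/s.
At the highest point the vertical velocity is zero, so v_y² = 2 g h_max.
h_max = (60.05)² / (2 × 10) = 3606 / 20.00 = 180 m.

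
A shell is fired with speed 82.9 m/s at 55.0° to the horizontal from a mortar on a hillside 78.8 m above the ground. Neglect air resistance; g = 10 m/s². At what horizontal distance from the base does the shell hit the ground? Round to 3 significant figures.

Components: v_x = 82.9 cos 55.0° = 47.55 m/s, v_y = 82.9 sin 55.0° = 67.91 m/s.
Vertical: 0 = 78.8 + 67.91 t − ½(10) t² ⇒ 5.000 t² − 67.91 t − 78.8 = 0.
t = [67.91 + √(4612 + 1576)] / 10.00 = 14.66 s.
Horizontal: R = v_x · t = 47.55 × 14.66 = 697 m.

697 m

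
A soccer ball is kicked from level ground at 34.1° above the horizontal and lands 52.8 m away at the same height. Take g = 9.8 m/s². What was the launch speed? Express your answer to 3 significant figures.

On level ground, R = v₀² sin(2θ) / g, so v₀ = √(R g / sin 2θ).
sin(2 × 34.1°) = 0.9285.
v₀ = √(52.8 × 9.8 / 0.9285) = √557.3 = 23.6 m/s.

23.6 m/s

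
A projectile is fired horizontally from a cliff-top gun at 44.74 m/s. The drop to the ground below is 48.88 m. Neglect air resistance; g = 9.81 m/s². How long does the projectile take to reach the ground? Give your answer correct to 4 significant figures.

3.157 s

The horizontal speed doesn't affect the fall. With v_y0 = 0, h = ½ g t².
t = √(2 × 48.88 / 9.81) = √9.9653 = 3.157 s.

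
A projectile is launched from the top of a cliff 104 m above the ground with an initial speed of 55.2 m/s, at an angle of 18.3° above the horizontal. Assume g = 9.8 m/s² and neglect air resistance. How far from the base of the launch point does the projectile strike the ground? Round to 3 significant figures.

Components: v_x = 55.2 cos 18.3° = 52.41 m/s, v_y = 55.2 sin 18.3° = 17.33 m/s.
Vertical: 0 = 104 + 17.33 t − ½(9.8) t² ⇒ 4.900 t² − 17.33 t − 104 = 0.
t = [17.33 + √(300.3 + 2038)] / 9.800 = 6.703 s.
Horizontal: R = v_x · t = 52.41 × 6.703 = 351 m.

351 m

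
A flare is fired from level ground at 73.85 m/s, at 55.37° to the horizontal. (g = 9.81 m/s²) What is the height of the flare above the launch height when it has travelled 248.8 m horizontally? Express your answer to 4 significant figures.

187.9 m

v_x = 73.85 cos 55.37° = 41.967 m/s, v_y0 = 73.85 sin 55.37° = 60.767 m/s.
Time to reach x = 248.8 m: t = x / v_x = 248.8 / 41.967 = 5.9285 s.
y = v_y0 t − ½ g t² = 60.767×5.9285 − 4.905×5.9285² = 187.9 m.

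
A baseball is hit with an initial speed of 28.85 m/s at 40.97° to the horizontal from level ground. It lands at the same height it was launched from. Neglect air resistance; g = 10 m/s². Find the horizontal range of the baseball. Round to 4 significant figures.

82.41 m

Components: v_x = 28.85 cos 40.97° = 21.783 m/s, v_y = 28.85 sin 40.97° = 18.916 m/s.
Time of flight (same landing height): t = 2 v_y / g = 2 × 18.916 / 10 = 3.7832 s.
Range: R = v_x · t = 21.783 × 3.7832 = 82.41 m.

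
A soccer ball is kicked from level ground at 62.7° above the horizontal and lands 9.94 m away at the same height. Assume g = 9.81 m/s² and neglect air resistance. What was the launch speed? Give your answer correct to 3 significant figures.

10.9 m/s

On level ground, R = v₀² sin(2θ) / g, so v₀ = √(R g / sin 2θ).
sin(2 × 62.7°) = 0.8151.
v₀ = √(9.94 × 9.81 / 0.8151) = √119.6 = 10.9 m/s.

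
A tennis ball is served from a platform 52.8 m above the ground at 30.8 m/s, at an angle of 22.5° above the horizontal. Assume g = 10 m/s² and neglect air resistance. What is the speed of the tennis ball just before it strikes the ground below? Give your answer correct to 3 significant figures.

44.8 m/s

v_x = 30.8 cos 22.5° = 28.46 m/s is unchanged throughout.
For the vertical component, v_y² = v_y0² + 2 g h = (11.79)² + 2×10×52.8 = 1195, so |v_y| = 34.57 m/s.
Impact speed = √(v_x² + v_y²) = √(810.0 + 1195) = 44.8 m/s.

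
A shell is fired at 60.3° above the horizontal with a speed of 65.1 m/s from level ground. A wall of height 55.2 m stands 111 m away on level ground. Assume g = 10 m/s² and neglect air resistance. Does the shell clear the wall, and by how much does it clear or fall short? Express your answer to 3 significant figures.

v_x = 65.1 cos 60.3° = 32.25 m/s; v_y0 = 65.1 sin 60.3° = 56.55 m/s.
Time to reach the wall: t = 111 / 32.25 = 3.442 s.
Height at that point: y = 56.55×3.442 − 5.000×3.442² = 135.4 m.
That is 135.4 − 55.2 = 80.2 m above the top of the wall, so the shell clears it.

Yes — it clears the wall by 80.2 m.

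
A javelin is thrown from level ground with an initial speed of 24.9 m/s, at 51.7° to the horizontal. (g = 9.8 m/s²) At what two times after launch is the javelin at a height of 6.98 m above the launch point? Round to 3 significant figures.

0.397 s and 3.59 s

v_y0 = 24.9 sin 51.7° = 19.54 m/s.
Set y = v_y0 t − ½ g t² = 6.98: 4.900 t² − 19.54 t + 6.98 = 0.
t = [19.54 ± √(381.8 − 136.8)] / 9.8 = (19.54 ± 15.65) / 9.8, giving t = 0.397 s or t = 3.59 s.
So the javelin is at 6.98 m at t = 0.397 s (rising) and t = 3.59 s (falling).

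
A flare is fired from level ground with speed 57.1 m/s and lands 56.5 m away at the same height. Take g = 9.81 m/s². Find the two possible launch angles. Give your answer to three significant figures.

Level-ground range: R = v₀² sin(2θ)/g ⇒ sin 2θ = R g / v₀² = 56.5×9.81/57.1² = 0.1700.
2θ = arcsin(0.1700) = 9.788° or 180° − 9.788° = 170.212°.
So θ = 4.89° or θ = 85.1°.

4.89° and 85.1°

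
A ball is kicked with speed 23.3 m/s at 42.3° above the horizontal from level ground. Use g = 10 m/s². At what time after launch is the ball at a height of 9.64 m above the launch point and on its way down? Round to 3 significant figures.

2.30 s

v_y0 = 23.3 sin 42.3° = 15.68 m/s.
Set y = v_y0 t − ½ g t² = 9.64: 5.000 t² − 15.68 t + 9.64 = 0.
t = [15.68 ± √(245.9 − 192.8)] / 10 = (15.68 ± 7.287) / 10, giving t = 0.839 s or t = 2.30 s.
On the way down corresponds to the larger root: t = 2.30 s.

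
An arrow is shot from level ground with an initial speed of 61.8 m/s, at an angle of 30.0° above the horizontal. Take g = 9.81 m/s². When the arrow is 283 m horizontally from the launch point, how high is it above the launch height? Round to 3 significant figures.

v_x = 61.8 cos 30.0° = 53.52 m/s, v_y0 = 61.8 sin 30.0° = 30.90 m/s.
Time to reach x = 283 m: t = x / v_x = 283 / 53.52 = 5.288 s.
y = v_y0 t − ½ g t² = 30.90×5.288 − 4.905×5.288² = 26.2 m.

26.2 m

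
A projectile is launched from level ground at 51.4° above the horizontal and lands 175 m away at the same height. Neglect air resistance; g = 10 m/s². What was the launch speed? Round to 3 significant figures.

42.4 m/s

On level ground, R = v₀² sin(2θ) / g, so v₀ = √(R g / sin 2θ).
sin(2 × 51.4°) = 0.9751.
v₀ = √(175 × 10 / 0.9751) = √1795 = 42.4 m/s.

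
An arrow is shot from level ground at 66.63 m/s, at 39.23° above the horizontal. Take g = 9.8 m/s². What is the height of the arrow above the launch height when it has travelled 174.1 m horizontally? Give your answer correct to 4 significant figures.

v_x = 66.63 cos 39.23° = 51.612 m/s, v_y0 = 66.63 sin 39.23° = 42.139 m/s.
Time to reach x = 174.1 m: t = x / v_x = 174.1 / 51.612 = 3.3732 s.
y = v_y0 t − ½ g t² = 42.139×3.3732 − 4.900×3.3732² = 86.39 m.

86.39 m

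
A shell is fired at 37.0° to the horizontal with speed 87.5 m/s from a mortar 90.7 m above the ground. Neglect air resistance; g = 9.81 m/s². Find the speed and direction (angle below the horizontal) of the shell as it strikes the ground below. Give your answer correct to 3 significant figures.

v_x = 87.5 cos 37.0° = 69.88 m/s (constant).
|v_y| at impact = √((52.66)² + 2×9.81×90.7) = 67.47 m/s.
Speed = √(69.88² + 67.47²) = 97.1 m/s; angle = arctan(67.47/69.88) = 44.0° below horizontal.

97.1 m/s at 44.0° below the horizontal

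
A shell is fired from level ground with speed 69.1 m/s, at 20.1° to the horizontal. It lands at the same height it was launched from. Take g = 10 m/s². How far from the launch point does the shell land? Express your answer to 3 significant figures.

For level ground, R = v₀² sin(2θ) / g.
sin(2 × 20.1°) = sin 40.20° = 0.6455.
R = (69.1)² × 0.6455 / 10 = 308 m.

308 m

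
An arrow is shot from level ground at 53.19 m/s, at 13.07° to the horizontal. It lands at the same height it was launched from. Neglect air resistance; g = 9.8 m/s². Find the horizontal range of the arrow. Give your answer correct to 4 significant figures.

Components: v_x = 53.19 cos 13.07° = 51.812 m/s, v_y = 53.19 sin 13.07° = 12.028 m/s.
Time of flight (same landing height): t = 2 v_y / g = 2 × 12.028 / 9.8 = 2.4547 s.
Range: R = v_x · t = 51.812 × 2.4547 = 127.2 m.

127.2 m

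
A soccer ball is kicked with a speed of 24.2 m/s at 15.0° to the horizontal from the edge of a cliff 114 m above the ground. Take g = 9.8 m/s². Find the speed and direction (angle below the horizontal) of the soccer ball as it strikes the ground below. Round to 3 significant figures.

53.1 m/s at 63.9° below the horizontal

v_x = 24.2 cos 15.0° = 23.38 m/s (constant).
|v_y| at impact = √((6.263)² + 2×9.8×114) = 47.68 m/s.
Speed = √(23.38² + 47.68²) = 53.1 m/s; angle = arctan(47.68/23.38) = 63.9° below horizontal.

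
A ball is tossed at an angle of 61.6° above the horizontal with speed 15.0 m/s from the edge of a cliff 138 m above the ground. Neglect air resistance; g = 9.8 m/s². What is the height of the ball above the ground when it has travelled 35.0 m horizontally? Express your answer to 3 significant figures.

84.8 m

v_x = 15.0 cos 61.6° = 7.134 m/s, v_y0 = 15.0 sin 61.6° = 13.19 m/s.
Time to reach x = 35.0 m: t = x / v_x = 35.0 / 7.134 = 4.906 s.
y = 138 + v_y0 t − ½ g t² = 138 + 13.19×4.906 − 4.900×4.906² = 84.8 m.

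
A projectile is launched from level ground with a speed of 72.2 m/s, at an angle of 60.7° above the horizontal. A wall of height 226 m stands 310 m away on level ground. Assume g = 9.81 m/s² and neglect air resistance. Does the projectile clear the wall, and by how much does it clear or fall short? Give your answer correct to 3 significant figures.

v_x = 72.2 cos 60.7° = 35.33 m/s; v_y0 = 72.2 sin 60.7° = 62.96 m/s.
Time to reach the wall: t = 310 / 35.33 = 8.774 s.
Height at that point: y = 62.96×8.774 − 4.905×8.774² = 174.8 m.
That is 226 − 174.8 = 51.2 m below the top of the wall, so the projectile does not clear it.

No — it falls 51.2 m short of clearing the wall.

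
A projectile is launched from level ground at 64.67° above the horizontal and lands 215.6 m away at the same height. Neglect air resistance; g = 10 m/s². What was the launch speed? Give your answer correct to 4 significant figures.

On level ground, R = v₀² sin(2θ) / g, so v₀ = √(R g / sin 2θ).
sin(2 × 64.67°) = 0.7734.
v₀ = √(215.6 × 10 / 0.7734) = √2787.7 = 52.80 m/s.

52.80 m/s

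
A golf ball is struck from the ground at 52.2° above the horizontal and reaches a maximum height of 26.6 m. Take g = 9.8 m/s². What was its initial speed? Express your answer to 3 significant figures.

At maximum height v_y = 0, so (v₀ sin θ)² = 2 g H.
v₀ sin 52.2° = √(2 × 9.8 × 26.6) = 22.83 m/s.
v₀ = 22.83 / sin 52.2° = 22.83 / 0.7902 = 28.9 m/s.

28.9 m/s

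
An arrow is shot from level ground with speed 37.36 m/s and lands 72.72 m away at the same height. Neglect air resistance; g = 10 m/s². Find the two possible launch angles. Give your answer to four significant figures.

Level-ground range: R = v₀² sin(2θ)/g ⇒ sin 2θ = R g / v₀² = 72.72×10/37.36² = 0.5210.
2θ = arcsin(0.5210) = 31.399° or 180° − 31.399° = 148.601°.
So θ = 15.70° or θ = 74.30°.

15.70° and 74.30°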